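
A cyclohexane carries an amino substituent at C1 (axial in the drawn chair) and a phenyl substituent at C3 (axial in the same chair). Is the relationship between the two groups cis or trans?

cis

C1 and C3 have the same parity, so their axial bonds point in the same direction.
With same-parity carbons, two substituents on the same face are both axial or both equatorial; opposite faces give one of each.
Here the groups are axial/axial → same face → cis.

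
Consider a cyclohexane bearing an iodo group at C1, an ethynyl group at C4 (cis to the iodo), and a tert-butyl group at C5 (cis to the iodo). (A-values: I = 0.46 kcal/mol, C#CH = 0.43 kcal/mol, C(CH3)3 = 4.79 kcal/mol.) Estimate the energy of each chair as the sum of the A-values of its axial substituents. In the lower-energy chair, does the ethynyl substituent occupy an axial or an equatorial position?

Chair I (iodo axial, ethynyl equatorial, tert-butyl axial): E = 5.25 kcal/mol.
Chair II (iodo equatorial, ethynyl axial, tert-butyl equatorial): E = 0.43 kcal/mol.
Chair II is the more stable (lower-energy) conformer, and in that chair the ethynyl group is axial.

axial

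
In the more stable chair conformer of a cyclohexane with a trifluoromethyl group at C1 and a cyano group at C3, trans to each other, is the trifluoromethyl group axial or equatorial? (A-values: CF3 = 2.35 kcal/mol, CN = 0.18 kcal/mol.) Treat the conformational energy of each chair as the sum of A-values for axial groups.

C1 and C3 have the same parity, so for the trans isomer the two substituents are one axial and one equatorial in each chair.
Chair I (trifluoromethyl axial, cyano equatorial): E = 2.35 kcal/mol.
Chair II (trifluoromethyl equatorial, cyano axial): E = 0.18 kcal/mol.
Chair II is the more stable (lower-energy) conformer, and in that chair the trifluoromethyl group is equatorial.

equatorial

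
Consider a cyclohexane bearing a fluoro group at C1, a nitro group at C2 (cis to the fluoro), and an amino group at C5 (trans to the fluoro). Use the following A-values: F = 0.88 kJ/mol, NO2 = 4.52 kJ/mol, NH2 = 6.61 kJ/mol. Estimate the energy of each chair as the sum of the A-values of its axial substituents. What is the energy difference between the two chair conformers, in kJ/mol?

Chair I (fluoro axial, nitro equatorial, amino equatorial): E = 0.88 kJ/mol.
Chair II (fluoro equatorial, nitro axial, amino axial): E = 11.13 kJ/mol.
ΔE = 11.13 − 0.88 = 10.25 kJ/mol; chair I is more stable.

10.25 kJ/mol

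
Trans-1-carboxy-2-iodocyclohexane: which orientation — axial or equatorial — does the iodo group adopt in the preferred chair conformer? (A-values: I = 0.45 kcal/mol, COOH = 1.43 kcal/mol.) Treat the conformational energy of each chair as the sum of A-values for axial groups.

equatorial

C1 and C2 have opposite parity, so for the trans isomer the two substituents are e,e in one chair and a,a in the other.
Chair I (iodo axial, carboxyl axial): E = 1.88 kcal/mol.
Chair II (iodo equatorial, carboxyl equatorial): E = 0.00 kcal/mol.
Chair II is the more stable (lower-energy) conformer, and in that chair the iodo group is equatorial.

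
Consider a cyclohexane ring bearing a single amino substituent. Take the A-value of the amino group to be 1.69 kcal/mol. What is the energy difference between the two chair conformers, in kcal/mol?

A monosubstituted cyclohexane has one chair with the amino group axial (E = A = 1.69 kcal/mol) and one with it equatorial (E = 0).
ΔE = 1.69 − 0 = 1.69 kcal/mol.

1.69 kcal/mol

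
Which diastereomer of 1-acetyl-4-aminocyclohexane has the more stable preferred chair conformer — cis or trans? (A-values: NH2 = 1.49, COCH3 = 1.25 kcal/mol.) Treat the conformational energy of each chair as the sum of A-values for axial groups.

trans

At 1,4 positions (parity opposite): cis → (a,e or e,a); trans → (e,e or a,a).
Best chair for cis: E = 1.25 kcal/mol; best chair for trans: E = 0.00 kcal/mol.
The trans isomer is lower by 1.25 kcal/mol.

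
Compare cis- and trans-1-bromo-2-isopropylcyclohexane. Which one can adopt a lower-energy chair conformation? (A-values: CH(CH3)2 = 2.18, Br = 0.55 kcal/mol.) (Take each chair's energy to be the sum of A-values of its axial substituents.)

At 1,2 positions (parity opposite): cis → (a,e or e,a); trans → (e,e or a,a).
Best chair for cis: E = 0.55 kcal/mol; best chair for trans: E = 0.00 kcal/mol.
The trans isomer is lower by 0.55 kcal/mol.

trans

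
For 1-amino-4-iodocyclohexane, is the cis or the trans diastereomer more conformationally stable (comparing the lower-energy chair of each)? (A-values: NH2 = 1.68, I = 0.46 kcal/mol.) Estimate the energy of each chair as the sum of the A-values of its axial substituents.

trans

At 1,4 positions (parity opposite): cis → (a,e or e,a); trans → (e,e or a,a).
Best chair for cis: E = 0.46 kcal/mol; best chair for trans: E = 0.00 kcal/mol.
The trans isomer is lower by 0.46 kcal/mol.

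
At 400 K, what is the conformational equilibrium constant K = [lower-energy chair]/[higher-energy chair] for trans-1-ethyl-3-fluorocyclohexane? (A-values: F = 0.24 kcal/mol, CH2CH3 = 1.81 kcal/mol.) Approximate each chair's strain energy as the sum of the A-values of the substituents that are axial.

C1 and C3 have the same parity, so for the trans isomer the two substituents are one axial and one equatorial in each chair.
Chair I (fluoro axial, ethyl equatorial): E = 0.24 kcal/mol; chair II (fluoro equatorial, ethyl axial): E = 1.81 kcal/mol.
ΔG = 1.57 kcal/mol between the two chairs.
K = exp(ΔG/RT) with R = 1.987×10⁻³ kcal mol⁻¹ K⁻¹ and T = 400 K gives K ≈ 7.21.

K ≈ 7.21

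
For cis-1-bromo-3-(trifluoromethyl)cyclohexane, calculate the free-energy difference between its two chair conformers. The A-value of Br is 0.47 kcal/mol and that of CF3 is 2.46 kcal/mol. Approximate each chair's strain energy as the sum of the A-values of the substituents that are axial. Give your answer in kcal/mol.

2.93 kcal/mol

C1 and C3 have the same parity, so for the cis isomer the two substituents are e,e in one chair and a,a in the other.
Chair I (bromo axial, trifluoromethyl axial): E = 2.93 kcal/mol.
Chair II (bromo equatorial, trifluoromethyl equatorial): E = 0.00 kcal/mol.
ΔE = 2.93 − 0.00 = 2.93 kcal/mol; chair II is more stable.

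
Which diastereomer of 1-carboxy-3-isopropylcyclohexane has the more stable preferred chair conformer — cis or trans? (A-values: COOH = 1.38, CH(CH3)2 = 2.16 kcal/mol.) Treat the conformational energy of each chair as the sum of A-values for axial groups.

At 1,3 positions (parity same): cis → (e,e or a,a); trans → (a,e or e,a).
Best chair for cis: E = 0.00 kcal/mol; best chair for trans: E = 1.38 kcal/mol.
The cis isomer is lower by 1.38 kcal/mol.

cis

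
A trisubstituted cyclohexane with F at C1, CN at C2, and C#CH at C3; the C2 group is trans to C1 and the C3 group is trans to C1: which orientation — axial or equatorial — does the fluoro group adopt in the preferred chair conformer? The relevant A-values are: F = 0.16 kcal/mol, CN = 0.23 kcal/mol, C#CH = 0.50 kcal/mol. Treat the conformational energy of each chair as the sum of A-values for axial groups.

axial

Chair I (fluoro axial, cyano axial, ethynyl equatorial): E = 0.39 kcal/mol.
Chair II (fluoro equatorial, cyano equatorial, ethynyl axial): E = 0.50 kcal/mol.
Chair I is the more stable (lower-energy) conformer, and in that chair the fluoro group is axial.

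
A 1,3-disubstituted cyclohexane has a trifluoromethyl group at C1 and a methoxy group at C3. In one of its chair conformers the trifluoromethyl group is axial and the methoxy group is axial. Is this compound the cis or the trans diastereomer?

C1 and C3 have the same parity, so their axial bonds point in the same direction.
With same-parity carbons, two substituents on the same face are both axial or both equatorial; opposite faces give one of each.
Here the groups are axial/axial → same face → cis.

cis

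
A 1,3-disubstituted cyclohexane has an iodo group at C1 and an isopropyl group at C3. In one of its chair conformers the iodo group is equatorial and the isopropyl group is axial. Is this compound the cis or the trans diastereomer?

C1 and C3 have the same parity, so their axial bonds point in the same direction.
With same-parity carbons, two substituents on the same face are both axial or both equatorial; opposite faces give one of each.
Here the groups are equatorial/axial → opposite face → trans.

trans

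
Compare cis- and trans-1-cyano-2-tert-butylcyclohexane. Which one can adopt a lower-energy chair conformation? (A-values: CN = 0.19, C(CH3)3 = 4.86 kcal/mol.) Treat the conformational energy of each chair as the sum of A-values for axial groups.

trans

At 1,2 positions (parity opposite): cis → (a,e or e,a); trans → (e,e or a,a).
Best chair for cis: E = 0.19 kcal/mol; best chair for trans: E = 0.00 kcal/mol.
The trans isomer is lower by 0.19 kcal/mol.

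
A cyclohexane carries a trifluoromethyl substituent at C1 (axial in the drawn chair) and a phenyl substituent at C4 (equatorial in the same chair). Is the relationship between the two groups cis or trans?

C1 and C4 have opposite parity, so their axial bonds point in opposite directions.
With opposite-parity carbons, two substituents on the same face are one axial and one equatorial; opposite faces give both axial or both equatorial.
Here the groups are axial/equatorial → same face → cis.

cis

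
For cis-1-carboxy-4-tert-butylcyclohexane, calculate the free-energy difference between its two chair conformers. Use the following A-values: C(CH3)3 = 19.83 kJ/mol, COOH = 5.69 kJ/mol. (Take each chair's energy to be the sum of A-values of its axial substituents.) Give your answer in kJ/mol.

C1 and C4 have opposite parity, so for the cis isomer the two substituents are one axial and one equatorial in each chair.
Chair I (tert-butyl axial, carboxyl equatorial): E = 19.83 kJ/mol.
Chair II (tert-butyl equatorial, carboxyl axial): E = 5.69 kJ/mol.
ΔE = 19.83 − 5.69 = 14.14 kJ/mol; chair II is more stable.

14.14 kJ/mol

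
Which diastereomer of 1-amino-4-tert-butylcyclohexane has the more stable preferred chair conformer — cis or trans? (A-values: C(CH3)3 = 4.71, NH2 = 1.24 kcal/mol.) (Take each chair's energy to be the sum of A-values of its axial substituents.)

trans

At 1,4 positions (parity opposite): cis → (a,e or e,a); trans → (e,e or a,a).
Best chair for cis: E = 1.24 kcal/mol; best chair for trans: E = 0.00 kcal/mol.
The trans isomer is lower by 1.24 kcal/mol.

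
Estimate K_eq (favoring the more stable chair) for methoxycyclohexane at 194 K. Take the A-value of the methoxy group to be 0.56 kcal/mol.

One chair has the methoxy group axial (E = 0.56 kcal/mol) and the other has it equatorial (E = 0).
ΔG = 0.56 kcal/mol between the two chairs.
K = exp(ΔG/RT) with R = 1.987×10⁻³ kcal mol⁻¹ K⁻¹ and T = 194 K gives K ≈ 4.27.

K ≈ 4.27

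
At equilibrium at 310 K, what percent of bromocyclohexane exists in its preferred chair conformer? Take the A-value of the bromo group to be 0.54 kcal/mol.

One chair has the bromo group axial (E = 0.54 kcal/mol) and the other has it equatorial (E = 0).
ΔG = 0.54 kcal/mol between the two chairs.
K = exp(ΔG/RT) with R = 1.987×10⁻³ kcal mol⁻¹ K⁻¹ and T = 310 K gives K ≈ 2.4.
Fraction in the lower-energy chair = K/(K+1) = 70.6%.

70.6%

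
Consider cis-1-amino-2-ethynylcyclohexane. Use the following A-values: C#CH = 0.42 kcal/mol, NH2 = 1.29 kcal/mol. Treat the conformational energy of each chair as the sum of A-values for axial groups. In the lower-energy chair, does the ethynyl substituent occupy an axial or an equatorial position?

C1 and C2 have opposite parity, so for the cis isomer the two substituents are one axial and one equatorial in each chair.
Chair I (ethynyl axial, amino equatorial): E = 0.42 kcal/mol.
Chair II (ethynyl equatorial, amino axial): E = 1.29 kcal/mol.
Chair I is the more stable (lower-energy) conformer, and in that chair the ethynyl group is axial.

axial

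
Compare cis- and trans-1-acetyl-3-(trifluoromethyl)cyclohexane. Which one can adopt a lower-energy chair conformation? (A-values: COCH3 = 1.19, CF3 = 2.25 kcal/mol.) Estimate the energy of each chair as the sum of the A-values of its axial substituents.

cis

At 1,3 positions (parity same): cis → (e,e or a,a); trans → (a,e or e,a).
Best chair for cis: E = 0.00 kcal/mol; best chair for trans: E = 1.19 kcal/mol.
The cis isomer is lower by 1.19 kcal/mol.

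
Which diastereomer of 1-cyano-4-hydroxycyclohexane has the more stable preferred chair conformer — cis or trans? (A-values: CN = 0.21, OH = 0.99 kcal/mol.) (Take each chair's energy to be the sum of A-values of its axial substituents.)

trans

At 1,4 positions (parity opposite): cis → (a,e or e,a); trans → (e,e or a,a).
Best chair for cis: E = 0.21 kcal/mol; best chair for trans: E = 0.00 kcal/mol.
The trans isomer is lower by 0.21 kcal/mol.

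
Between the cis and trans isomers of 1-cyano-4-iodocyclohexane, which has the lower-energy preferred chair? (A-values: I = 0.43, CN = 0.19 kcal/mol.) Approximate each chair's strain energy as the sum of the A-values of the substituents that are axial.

trans

At 1,4 positions (parity opposite): cis → (a,e or e,a); trans → (e,e or a,a).
Best chair for cis: E = 0.19 kcal/mol; best chair for trans: E = 0.00 kcal/mol.
The trans isomer is lower by 0.19 kcal/mol.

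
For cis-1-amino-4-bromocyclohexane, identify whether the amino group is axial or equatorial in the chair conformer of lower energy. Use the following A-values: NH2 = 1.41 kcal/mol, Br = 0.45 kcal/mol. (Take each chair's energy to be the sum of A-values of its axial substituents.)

equatorial

C1 and C4 have opposite parity, so for the cis isomer the two substituents are one axial and one equatorial in each chair.
Chair I (amino axial, bromo equatorial): E = 1.41 kcal/mol.
Chair II (amino equatorial, bromo axial): E = 0.45 kcal/mol.
Chair II is the more stable (lower-energy) conformer, and in that chair the amino group is equatorial.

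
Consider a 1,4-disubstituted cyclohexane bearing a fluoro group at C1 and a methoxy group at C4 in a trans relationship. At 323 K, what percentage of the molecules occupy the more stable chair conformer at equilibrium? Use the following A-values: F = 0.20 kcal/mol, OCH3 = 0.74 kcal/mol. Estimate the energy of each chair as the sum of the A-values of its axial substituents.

C1 and C4 have opposite parity, so for the trans isomer the two substituents are e,e in one chair and a,a in the other.
Chair I (fluoro axial, methoxy axial): E = 0.94 kcal/mol; chair II (fluoro equatorial, methoxy equatorial): E = 0.00 kcal/mol.
ΔG = 0.94 kcal/mol between the two chairs.
K = exp(ΔG/RT) with R = 1.987×10⁻³ kcal mol⁻¹ K⁻¹ and T = 323 K gives K ≈ 4.33.
Fraction in the lower-energy chair = K/(K+1) = 81.2%.

81.2%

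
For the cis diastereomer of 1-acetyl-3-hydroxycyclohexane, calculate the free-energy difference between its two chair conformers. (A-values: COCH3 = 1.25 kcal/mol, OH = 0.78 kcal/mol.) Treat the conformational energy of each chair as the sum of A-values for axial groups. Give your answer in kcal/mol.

C1 and C3 have the same parity, so for the cis isomer the two substituents are e,e in one chair and a,a in the other.
Chair I (acetyl axial, hydroxyl axial): E = 2.03 kcal/mol.
Chair II (acetyl equatorial, hydroxyl equatorial): E = 0.00 kcal/mol.
ΔE = 2.03 − 0.00 = 2.03 kcal/mol; chair II is more stable.

2.03 kcal/mol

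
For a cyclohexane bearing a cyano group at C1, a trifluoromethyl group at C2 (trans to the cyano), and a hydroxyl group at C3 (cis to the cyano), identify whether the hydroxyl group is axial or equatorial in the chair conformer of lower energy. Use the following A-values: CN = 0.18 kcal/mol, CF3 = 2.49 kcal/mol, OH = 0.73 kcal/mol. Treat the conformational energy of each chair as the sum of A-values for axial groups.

Chair I (cyano axial, trifluoromethyl axial, hydroxyl axial): E = 3.40 kcal/mol.
Chair II (cyano equatorial, trifluoromethyl equatorial, hydroxyl equatorial): E = 0.00 kcal/mol.
Chair II is the more stable (lower-energy) conformer, and in that chair the hydroxyl group is equatorial.

equatorial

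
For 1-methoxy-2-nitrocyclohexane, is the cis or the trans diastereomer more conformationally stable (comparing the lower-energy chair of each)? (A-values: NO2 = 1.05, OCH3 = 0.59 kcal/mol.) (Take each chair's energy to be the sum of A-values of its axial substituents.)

At 1,2 positions (parity opposite): cis → (a,e or e,a); trans → (e,e or a,a).
Best chair for cis: E = 0.59 kcal/mol; best chair for trans: E = 0.00 kcal/mol.
The trans isomer is lower by 0.59 kcal/mol.

trans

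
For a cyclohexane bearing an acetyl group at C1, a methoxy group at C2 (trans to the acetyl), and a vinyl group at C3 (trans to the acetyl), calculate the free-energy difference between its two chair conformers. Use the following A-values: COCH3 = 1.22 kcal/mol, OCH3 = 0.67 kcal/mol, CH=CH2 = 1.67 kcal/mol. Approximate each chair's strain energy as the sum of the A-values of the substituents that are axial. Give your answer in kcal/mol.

Chair I (acetyl axial, methoxy axial, vinyl equatorial): E = 1.89 kcal/mol.
Chair II (acetyl equatorial, methoxy equatorial, vinyl axial): E = 1.67 kcal/mol.
ΔE = 1.89 − 1.67 = 0.22 kcal/mol; chair II is more stable.

0.22 kcal/mol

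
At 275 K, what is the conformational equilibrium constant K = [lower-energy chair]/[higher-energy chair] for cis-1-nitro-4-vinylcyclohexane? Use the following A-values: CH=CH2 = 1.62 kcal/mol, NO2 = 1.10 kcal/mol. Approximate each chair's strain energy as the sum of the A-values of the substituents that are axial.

C1 and C4 have opposite parity, so for the cis isomer the two substituents are one axial and one equatorial in each chair.
Chair I (vinyl axial, nitro equatorial): E = 1.62 kcal/mol; chair II (vinyl equatorial, nitro axial): E = 1.10 kcal/mol.
ΔG = 0.52 kcal/mol between the two chairs.
K = exp(ΔG/RT) with R = 1.987×10⁻³ kcal mol⁻¹ K⁻¹ and T = 275 K gives K ≈ 2.59.

K ≈ 2.59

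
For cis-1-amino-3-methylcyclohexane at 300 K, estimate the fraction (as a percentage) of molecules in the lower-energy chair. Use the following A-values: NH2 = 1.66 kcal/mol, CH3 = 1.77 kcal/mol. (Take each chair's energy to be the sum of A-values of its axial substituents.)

C1 and C3 have the same parity, so for the cis isomer the two substituents are e,e in one chair and a,a in the other.
Chair I (amino axial, methyl axial): E = 3.43 kcal/mol; chair II (amino equatorial, methyl equatorial): E = 0.00 kcal/mol.
ΔG = 3.43 kcal/mol between the two chairs.
K = exp(ΔG/RT) with R = 1.987×10⁻³ kcal mol⁻¹ K⁻¹ and T = 300 K gives K ≈ 315.
Fraction in the lower-energy chair = K/(K+1) = 99.7%.

99.7%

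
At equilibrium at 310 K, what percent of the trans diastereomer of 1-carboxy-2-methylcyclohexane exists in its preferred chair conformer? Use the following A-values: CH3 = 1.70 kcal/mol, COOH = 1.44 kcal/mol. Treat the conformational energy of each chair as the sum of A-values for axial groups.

99.4%

C1 and C2 have opposite parity, so for the trans isomer the two substituents are e,e in one chair and a,a in the other.
Chair I (methyl axial, carboxyl axial): E = 3.14 kcal/mol; chair II (methyl equatorial, carboxyl equatorial): E = 0.00 kcal/mol.
ΔG = 3.14 kcal/mol between the two chairs.
K = exp(ΔG/RT) with R = 1.987×10⁻³ kcal mol⁻¹ K⁻¹ and T = 310 K gives K ≈ 164.
Fraction in the lower-energy chair = K/(K+1) = 99.4%.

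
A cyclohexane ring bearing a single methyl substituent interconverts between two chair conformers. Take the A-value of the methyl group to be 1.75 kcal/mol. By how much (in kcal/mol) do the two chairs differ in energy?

A monosubstituted cyclohexane has one chair with the methyl group axial (E = A = 1.75 kcal/mol) and one with it equatorial (E = 0).
ΔE = 1.75 − 0 = 1.75 kcal/mol.

1.75 kcal/mol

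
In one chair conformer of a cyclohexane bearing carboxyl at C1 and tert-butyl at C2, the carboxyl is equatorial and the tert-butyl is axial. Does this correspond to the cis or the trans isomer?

cis

C1 and C2 have opposite parity, so their axial bonds point in opposite directions.
With opposite-parity carbons, two substituents on the same face are one axial and one equatorial; opposite faces give both axial or both equatorial.
Here the groups are equatorial/axial → same face → cis.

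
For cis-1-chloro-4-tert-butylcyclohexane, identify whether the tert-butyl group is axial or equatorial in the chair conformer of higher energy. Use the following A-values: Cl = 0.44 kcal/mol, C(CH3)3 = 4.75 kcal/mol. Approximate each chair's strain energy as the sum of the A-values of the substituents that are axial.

C1 and C4 have opposite parity, so for the cis isomer the two substituents are one axial and one equatorial in each chair.
Chair I (chloro axial, tert-butyl equatorial): E = 0.44 kcal/mol.
Chair II (chloro equatorial, tert-butyl axial): E = 4.75 kcal/mol.
Chair II is the less stable (higher-energy) conformer, and in that chair the tert-butyl group is axial.

axial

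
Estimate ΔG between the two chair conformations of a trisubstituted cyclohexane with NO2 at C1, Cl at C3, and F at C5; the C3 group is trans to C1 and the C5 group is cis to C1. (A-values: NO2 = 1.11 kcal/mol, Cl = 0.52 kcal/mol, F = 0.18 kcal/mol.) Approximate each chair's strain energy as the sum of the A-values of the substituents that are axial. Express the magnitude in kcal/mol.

Chair I (nitro axial, chloro equatorial, fluoro axial): E = 1.29 kcal/mol.
Chair II (nitro equatorial, chloro axial, fluoro equatorial): E = 0.52 kcal/mol.
ΔE = 1.29 − 0.52 = 0.77 kcal/mol; chair II is more stable.

0.77 kcal/mol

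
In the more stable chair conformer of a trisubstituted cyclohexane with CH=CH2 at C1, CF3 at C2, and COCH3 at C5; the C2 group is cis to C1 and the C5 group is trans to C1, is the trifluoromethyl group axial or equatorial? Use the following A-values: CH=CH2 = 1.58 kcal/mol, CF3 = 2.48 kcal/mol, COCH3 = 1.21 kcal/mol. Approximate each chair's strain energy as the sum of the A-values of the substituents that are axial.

equatorial

Chair I (vinyl axial, trifluoromethyl equatorial, acetyl equatorial): E = 1.58 kcal/mol.
Chair II (vinyl equatorial, trifluoromethyl axial, acetyl axial): E = 3.69 kcal/mol.
Chair I is the more stable (lower-energy) conformer, and in that chair the trifluoromethyl group is equatorial.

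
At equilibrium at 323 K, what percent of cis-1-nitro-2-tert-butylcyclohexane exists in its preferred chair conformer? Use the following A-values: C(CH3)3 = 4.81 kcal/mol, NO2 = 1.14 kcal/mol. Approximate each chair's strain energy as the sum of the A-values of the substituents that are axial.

C1 and C2 have opposite parity, so for the cis isomer the two substituents are one axial and one equatorial in each chair.
Chair I (tert-butyl axial, nitro equatorial): E = 4.81 kcal/mol; chair II (tert-butyl equatorial, nitro axial): E = 1.14 kcal/mol.
ΔG = 3.67 kcal/mol between the two chairs.
K = exp(ΔG/RT) with R = 1.987×10⁻³ kcal mol⁻¹ K⁻¹ and T = 323 K gives K ≈ 304.
Fraction in the lower-energy chair = K/(K+1) = 99.7%.

99.7%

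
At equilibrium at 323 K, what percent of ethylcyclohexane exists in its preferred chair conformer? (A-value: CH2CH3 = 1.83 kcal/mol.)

One chair has the ethyl group axial (E = 1.83 kcal/mol) and the other has it equatorial (E = 0).
ΔG = 1.83 kcal/mol between the two chairs.
K = exp(ΔG/RT) with R = 1.987×10⁻³ kcal mol⁻¹ K⁻¹ and T = 323 K gives K ≈ 17.3.
Fraction in the lower-energy chair = K/(K+1) = 94.5%.

94.5%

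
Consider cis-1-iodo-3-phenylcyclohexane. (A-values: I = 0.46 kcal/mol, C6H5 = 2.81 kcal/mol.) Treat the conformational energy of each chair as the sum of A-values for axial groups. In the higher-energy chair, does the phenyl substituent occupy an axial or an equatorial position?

C1 and C3 have the same parity, so for the cis isomer the two substituents are e,e in one chair and a,a in the other.
Chair I (iodo axial, phenyl axial): E = 3.27 kcal/mol.
Chair II (iodo equatorial, phenyl equatorial): E = 0.00 kcal/mol.
Chair I is the less stable (higher-energy) conformer, and in that chair the phenyl group is axial.

axial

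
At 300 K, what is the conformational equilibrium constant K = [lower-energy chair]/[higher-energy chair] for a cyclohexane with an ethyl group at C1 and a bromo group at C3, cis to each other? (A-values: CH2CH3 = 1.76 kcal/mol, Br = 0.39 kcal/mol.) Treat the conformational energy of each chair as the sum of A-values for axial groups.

K ≈ 36.8

C1 and C3 have the same parity, so for the cis isomer the two substituents are e,e in one chair and a,a in the other.
Chair I (ethyl axial, bromo axial): E = 2.15 kcal/mol; chair II (ethyl equatorial, bromo equatorial): E = 0.00 kcal/mol.
ΔG = 2.15 kcal/mol between the two chairs.
K = exp(ΔG/RT) with R = 1.987×10⁻³ kcal mol⁻¹ K⁻¹ and T = 300 K gives K ≈ 36.8.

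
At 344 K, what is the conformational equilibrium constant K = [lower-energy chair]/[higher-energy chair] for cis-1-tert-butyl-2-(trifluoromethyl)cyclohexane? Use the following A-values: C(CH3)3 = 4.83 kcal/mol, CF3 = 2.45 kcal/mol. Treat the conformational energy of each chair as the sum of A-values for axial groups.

K ≈ 32.5

C1 and C2 have opposite parity, so for the cis isomer the two substituents are one axial and one equatorial in each chair.
Chair I (tert-butyl axial, trifluoromethyl equatorial): E = 4.83 kcal/mol; chair II (tert-butyl equatorial, trifluoromethyl axial): E = 2.45 kcal/mol.
ΔG = 2.38 kcal/mol between the two chairs.
K = exp(ΔG/RT) with R = 1.987×10⁻³ kcal mol⁻¹ K⁻¹ and T = 344 K gives K ≈ 32.5.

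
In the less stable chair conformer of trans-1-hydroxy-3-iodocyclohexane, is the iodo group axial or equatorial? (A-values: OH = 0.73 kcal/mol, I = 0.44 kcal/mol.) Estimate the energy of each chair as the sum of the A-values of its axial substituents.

equatorial

C1 and C3 have the same parity, so for the trans isomer the two substituents are one axial and one equatorial in each chair.
Chair I (hydroxyl axial, iodo equatorial): E = 0.73 kcal/mol.
Chair II (hydroxyl equatorial, iodo axial): E = 0.44 kcal/mol.
Chair I is the less stable (higher-energy) conformer, and in that chair the iodo group is equatorial.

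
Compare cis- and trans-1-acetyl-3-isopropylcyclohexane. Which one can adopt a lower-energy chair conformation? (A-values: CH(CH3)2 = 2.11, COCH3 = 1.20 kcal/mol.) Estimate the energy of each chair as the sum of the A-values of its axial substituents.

At 1,3 positions (parity same): cis → (e,e or a,a); trans → (a,e or e,a).
Best chair for cis: E = 0.00 kcal/mol; best chair for trans: E = 1.20 kcal/mol.
The cis isomer is lower by 1.20 kcal/mol.

cis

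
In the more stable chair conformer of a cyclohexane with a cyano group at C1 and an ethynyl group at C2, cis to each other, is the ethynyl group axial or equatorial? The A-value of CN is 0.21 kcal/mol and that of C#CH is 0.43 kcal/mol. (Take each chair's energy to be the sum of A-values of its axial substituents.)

C1 and C2 have opposite parity, so for the cis isomer the two substituents are one axial and one equatorial in each chair.
Chair I (cyano axial, ethynyl equatorial): E = 0.21 kcal/mol.
Chair II (cyano equatorial, ethynyl axial): E = 0.43 kcal/mol.
Chair I is the more stable (lower-energy) conformer, and in that chair the ethynyl group is equatorial.

equatorial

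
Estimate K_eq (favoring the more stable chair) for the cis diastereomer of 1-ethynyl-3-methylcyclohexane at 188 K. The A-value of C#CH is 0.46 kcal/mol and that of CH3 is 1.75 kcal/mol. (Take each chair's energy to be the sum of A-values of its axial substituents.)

C1 and C3 have the same parity, so for the cis isomer the two substituents are e,e in one chair and a,a in the other.
Chair I (ethynyl axial, methyl axial): E = 2.21 kcal/mol; chair II (ethynyl equatorial, methyl equatorial): E = 0.00 kcal/mol.
ΔG = 2.21 kcal/mol between the two chairs.
K = exp(ΔG/RT) with R = 1.987×10⁻³ kcal mol⁻¹ K⁻¹ and T = 188 K gives K ≈ 371.

K ≈ 371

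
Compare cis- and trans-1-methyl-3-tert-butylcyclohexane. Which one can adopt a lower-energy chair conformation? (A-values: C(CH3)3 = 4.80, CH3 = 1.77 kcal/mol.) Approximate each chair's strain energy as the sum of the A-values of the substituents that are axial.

At 1,3 positions (parity same): cis → (e,e or a,a); trans → (a,e or e,a).
Best chair for cis: E = 0.00 kcal/mol; best chair for trans: E = 1.77 kcal/mol.
The cis isomer is lower by 1.77 kcal/mol.

cis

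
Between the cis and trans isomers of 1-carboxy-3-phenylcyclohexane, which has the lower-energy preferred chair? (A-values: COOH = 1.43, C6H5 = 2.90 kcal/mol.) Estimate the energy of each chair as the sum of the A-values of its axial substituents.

At 1,3 positions (parity same): cis → (e,e or a,a); trans → (a,e or e,a).
Best chair for cis: E = 0.00 kcal/mol; best chair for trans: E = 1.43 kcal/mol.
The cis isomer is lower by 1.43 kcal/mol.

cis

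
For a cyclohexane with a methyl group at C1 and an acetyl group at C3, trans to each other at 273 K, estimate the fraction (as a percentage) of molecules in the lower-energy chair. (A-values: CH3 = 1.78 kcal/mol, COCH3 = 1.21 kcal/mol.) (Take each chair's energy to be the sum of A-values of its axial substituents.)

C1 and C3 have the same parity, so for the trans isomer the two substituents are one axial and one equatorial in each chair.
Chair I (methyl axial, acetyl equatorial): E = 1.78 kcal/mol; chair II (methyl equatorial, acetyl axial): E = 1.21 kcal/mol.
ΔG = 0.57 kcal/mol between the two chairs.
K = exp(ΔG/RT) with R = 1.987×10⁻³ kcal mol⁻¹ K⁻¹ and T = 273 K gives K ≈ 2.86.
Fraction in the lower-energy chair = K/(K+1) = 74.1%.

74.1%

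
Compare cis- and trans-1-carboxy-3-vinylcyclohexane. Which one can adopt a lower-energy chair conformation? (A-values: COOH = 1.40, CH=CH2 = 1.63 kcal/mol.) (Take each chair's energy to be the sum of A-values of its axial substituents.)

At 1,3 positions (parity same): cis → (e,e or a,a); trans → (a,e or e,a).
Best chair for cis: E = 0.00 kcal/mol; best chair for trans: E = 1.40 kcal/mol.
The cis isomer is lower by 1.40 kcal/mol.

cis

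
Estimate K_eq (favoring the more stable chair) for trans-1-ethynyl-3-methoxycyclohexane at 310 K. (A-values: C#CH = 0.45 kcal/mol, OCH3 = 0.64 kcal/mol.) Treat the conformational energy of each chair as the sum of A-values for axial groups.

C1 and C3 have the same parity, so for the trans isomer the two substituents are one axial and one equatorial in each chair.
Chair I (ethynyl axial, methoxy equatorial): E = 0.45 kcal/mol; chair II (ethynyl equatorial, methoxy axial): E = 0.64 kcal/mol.
ΔG = 0.19 kcal/mol between the two chairs.
K = exp(ΔG/RT) with R = 1.987×10⁻³ kcal mol⁻¹ K⁻¹ and T = 310 K gives K ≈ 1.36.

K ≈ 1.36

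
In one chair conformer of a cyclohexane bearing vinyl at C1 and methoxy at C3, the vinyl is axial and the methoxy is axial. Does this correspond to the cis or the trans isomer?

C1 and C3 have the same parity, so their axial bonds point in the same direction.
With same-parity carbons, two substituents on the same face are both axial or both equatorial; opposite faces give one of each.
Here the groups are axial/axial → same face → cis.

cis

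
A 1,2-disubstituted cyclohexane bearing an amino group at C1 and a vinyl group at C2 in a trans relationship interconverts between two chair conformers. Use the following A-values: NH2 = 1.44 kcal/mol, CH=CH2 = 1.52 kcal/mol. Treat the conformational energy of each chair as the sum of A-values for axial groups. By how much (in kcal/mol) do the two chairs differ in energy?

C1 and C2 have opposite parity, so for the trans isomer the two substituents are e,e in one chair and a,a in the other.
Chair I (amino axial, vinyl axial): E = 2.96 kcal/mol.
Chair II (amino equatorial, vinyl equatorial): E = 0.00 kcal/mol.
ΔE = 2.96 − 0.00 = 2.96 kcal/mol; chair II is more stable.

2.96 kcal/mol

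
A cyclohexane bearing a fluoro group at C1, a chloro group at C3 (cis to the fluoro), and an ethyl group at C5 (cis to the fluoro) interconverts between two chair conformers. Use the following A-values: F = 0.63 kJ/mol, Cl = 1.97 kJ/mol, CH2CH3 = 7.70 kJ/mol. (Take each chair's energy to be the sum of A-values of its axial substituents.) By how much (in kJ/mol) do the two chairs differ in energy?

Chair I (fluoro axial, chloro axial, ethyl axial): E = 10.30 kJ/mol.
Chair II (fluoro equatorial, chloro equatorial, ethyl equatorial): E = 0.00 kJ/mol.
ΔE = 10.30 − 0.00 = 10.30 kJ/mol; chair II is more stable.

10.30 kJ/mol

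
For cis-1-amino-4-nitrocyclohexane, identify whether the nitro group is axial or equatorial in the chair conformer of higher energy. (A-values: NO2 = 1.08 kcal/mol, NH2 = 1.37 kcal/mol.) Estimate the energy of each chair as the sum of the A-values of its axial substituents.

C1 and C4 have opposite parity, so for the cis isomer the two substituents are one axial and one equatorial in each chair.
Chair I (nitro axial, amino equatorial): E = 1.08 kcal/mol.
Chair II (nitro equatorial, amino axial): E = 1.37 kcal/mol.
Chair II is the less stable (higher-energy) conformer, and in that chair the nitro group is equatorial.

equatorial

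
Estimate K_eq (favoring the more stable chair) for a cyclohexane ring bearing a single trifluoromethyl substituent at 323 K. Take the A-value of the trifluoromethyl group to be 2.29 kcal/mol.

One chair has the trifluoromethyl group axial (E = 2.29 kcal/mol) and the other has it equatorial (E = 0).
ΔG = 2.29 kcal/mol between the two chairs.
K = exp(ΔG/RT) with R = 1.987×10⁻³ kcal mol⁻¹ K⁻¹ and T = 323 K gives K ≈ 35.4.

K ≈ 35.4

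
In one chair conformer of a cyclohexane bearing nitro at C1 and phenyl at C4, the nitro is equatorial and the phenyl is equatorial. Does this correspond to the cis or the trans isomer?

trans

C1 and C4 have opposite parity, so their axial bonds point in opposite directions.
With opposite-parity carbons, two substituents on the same face are one axial and one equatorial; opposite faces give both axial or both equatorial.
Here the groups are equatorial/equatorial → opposite face → trans.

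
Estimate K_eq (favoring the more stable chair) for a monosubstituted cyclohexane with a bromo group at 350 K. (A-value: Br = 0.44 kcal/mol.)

K ≈ 1.88

One chair has the bromo group axial (E = 0.44 kcal/mol) and the other has it equatorial (E = 0).
ΔG = 0.44 kcal/mol between the two chairs.
K = exp(ΔG/RT) with R = 1.987×10⁻³ kcal mol⁻¹ K⁻¹ and T = 350 K gives K ≈ 1.88.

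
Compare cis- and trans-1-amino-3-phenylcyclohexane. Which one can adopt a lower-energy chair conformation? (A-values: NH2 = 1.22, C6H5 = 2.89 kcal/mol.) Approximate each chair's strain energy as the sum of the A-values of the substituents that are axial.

At 1,3 positions (parity same): cis → (e,e or a,a); trans → (a,e or e,a).
Best chair for cis: E = 0.00 kcal/mol; best chair for trans: E = 1.22 kcal/mol.
The cis isomer is lower by 1.22 kcal/mol.

cis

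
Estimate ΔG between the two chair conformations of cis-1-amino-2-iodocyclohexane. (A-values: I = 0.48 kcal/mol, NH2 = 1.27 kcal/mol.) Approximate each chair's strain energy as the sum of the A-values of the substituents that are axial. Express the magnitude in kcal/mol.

C1 and C2 have opposite parity, so for the cis isomer the two substituents are one axial and one equatorial in each chair.
Chair I (iodo axial, amino equatorial): E = 0.48 kcal/mol.
Chair II (iodo equatorial, amino axial): E = 1.27 kcal/mol.
ΔE = 1.27 − 0.48 = 0.79 kcal/mol; chair I is more stable.

0.79 kcal/mol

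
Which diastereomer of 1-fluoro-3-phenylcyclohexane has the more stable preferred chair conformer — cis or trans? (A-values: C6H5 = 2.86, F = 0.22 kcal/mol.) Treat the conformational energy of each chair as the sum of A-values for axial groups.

cis

At 1,3 positions (parity same): cis → (e,e or a,a); trans → (a,e or e,a).
Best chair for cis: E = 0.00 kcal/mol; best chair for trans: E = 0.22 kcal/mol.
The cis isomer is lower by 0.22 kcal/mol.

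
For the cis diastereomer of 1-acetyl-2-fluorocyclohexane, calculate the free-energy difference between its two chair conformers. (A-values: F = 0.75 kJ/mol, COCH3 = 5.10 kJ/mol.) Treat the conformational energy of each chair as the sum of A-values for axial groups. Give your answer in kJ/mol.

4.35 kJ/mol

C1 and C2 have opposite parity, so for the cis isomer the two substituents are one axial and one equatorial in each chair.
Chair I (fluoro axial, acetyl equatorial): E = 0.75 kJ/mol.
Chair II (fluoro equatorial, acetyl axial): E = 5.10 kJ/mol.
ΔE = 5.10 − 0.75 = 4.35 kJ/mol; chair I is more stable.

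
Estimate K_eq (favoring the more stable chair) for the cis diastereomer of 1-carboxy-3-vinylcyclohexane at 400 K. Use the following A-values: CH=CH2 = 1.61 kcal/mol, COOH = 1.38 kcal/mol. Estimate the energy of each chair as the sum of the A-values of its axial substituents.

K ≈ 43.0

C1 and C3 have the same parity, so for the cis isomer the two substituents are e,e in one chair and a,a in the other.
Chair I (vinyl axial, carboxyl axial): E = 2.99 kcal/mol; chair II (vinyl equatorial, carboxyl equatorial): E = 0.00 kcal/mol.
ΔG = 2.99 kcal/mol between the two chairs.
K = exp(ΔG/RT) with R = 1.987×10⁻³ kcal mol⁻¹ K⁻¹ and T = 400 K gives K ≈ 43.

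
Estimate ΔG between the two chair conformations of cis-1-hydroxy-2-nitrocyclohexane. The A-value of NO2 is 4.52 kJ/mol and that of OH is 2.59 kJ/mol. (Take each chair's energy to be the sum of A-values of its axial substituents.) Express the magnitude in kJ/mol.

1.93 kJ/mol

C1 and C2 have opposite parity, so for the cis isomer the two substituents are one axial and one equatorial in each chair.
Chair I (nitro axial, hydroxyl equatorial): E = 4.52 kJ/mol.
Chair II (nitro equatorial, hydroxyl axial): E = 2.59 kJ/mol.
ΔE = 4.52 − 2.59 = 1.93 kJ/mol; chair II is more stable.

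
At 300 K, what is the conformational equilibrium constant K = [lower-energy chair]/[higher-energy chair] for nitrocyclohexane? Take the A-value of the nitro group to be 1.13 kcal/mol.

K ≈ 6.66

One chair has the nitro group axial (E = 1.13 kcal/mol) and the other has it equatorial (E = 0).
ΔG = 1.13 kcal/mol between the two chairs.
K = exp(ΔG/RT) with R = 1.987×10⁻³ kcal mol⁻¹ K⁻¹ and T = 300 K gives K ≈ 6.66.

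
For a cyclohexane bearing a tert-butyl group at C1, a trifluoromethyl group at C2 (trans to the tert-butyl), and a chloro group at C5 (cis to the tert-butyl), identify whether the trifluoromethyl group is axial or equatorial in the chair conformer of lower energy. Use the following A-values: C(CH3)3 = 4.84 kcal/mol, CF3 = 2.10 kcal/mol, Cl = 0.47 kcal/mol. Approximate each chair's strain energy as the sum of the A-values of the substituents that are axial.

Chair I (tert-butyl axial, trifluoromethyl axial, chloro axial): E = 7.41 kcal/mol.
Chair II (tert-butyl equatorial, trifluoromethyl equatorial, chloro equatorial): E = 0.00 kcal/mol.
Chair II is the more stable (lower-energy) conformer, and in that chair the trifluoromethyl group is equatorial.

equatorial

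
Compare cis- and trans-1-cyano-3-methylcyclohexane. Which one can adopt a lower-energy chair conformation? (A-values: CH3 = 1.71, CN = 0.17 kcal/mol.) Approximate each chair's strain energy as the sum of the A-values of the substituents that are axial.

cis

At 1,3 positions (parity same): cis → (e,e or a,a); trans → (a,e or e,a).
Best chair for cis: E = 0.00 kcal/mol; best chair for trans: E = 0.17 kcal/mol.
The cis isomer is lower by 0.17 kcal/mol.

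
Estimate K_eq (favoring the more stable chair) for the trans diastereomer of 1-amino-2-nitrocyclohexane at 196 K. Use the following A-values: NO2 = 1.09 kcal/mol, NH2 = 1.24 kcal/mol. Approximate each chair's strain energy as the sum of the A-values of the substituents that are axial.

K ≈ 397

C1 and C2 have opposite parity, so for the trans isomer the two substituents are e,e in one chair and a,a in the other.
Chair I (nitro axial, amino axial): E = 2.33 kcal/mol; chair II (nitro equatorial, amino equatorial): E = 0.00 kcal/mol.
ΔG = 2.33 kcal/mol between the two chairs.
K = exp(ΔG/RT) with R = 1.987×10⁻³ kcal mol⁻¹ K⁻¹ and T = 196 K gives K ≈ 397.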